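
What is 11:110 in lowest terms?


Find GCD(11, 110)
GCD = 11
Divide both by 11: 11/11 = 1, 110/11 = 10
Simplified ratio = 1:10

1:10


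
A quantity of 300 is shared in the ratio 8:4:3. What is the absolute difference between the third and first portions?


Total parts = 8 + 4 + 3 = 15
Value per part = 300 / 15 = 20
Shares: 8*20=160, 4*20=80, 3*20=60
Third share = 60, first share = 160
Difference = |60 - 160| = 100

100


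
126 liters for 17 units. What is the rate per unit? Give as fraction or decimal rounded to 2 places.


Total liters = 126
Number of units = 17
Unit rate = 126 / 17
= 7.41 liters per unit

7.41


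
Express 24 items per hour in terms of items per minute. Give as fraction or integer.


Converting from per hour to per minute
Rate = 24 items per hour
Divide by 60: 24/60
= 2/5 items per minute

2/5


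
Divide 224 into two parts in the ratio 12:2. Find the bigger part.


Total parts = 12 + 2 = 14
Value per part = 224 / 14 = 16
First share = 12 * 16 = 192
Second share = 2 * 16 = 32
Larger share = 192

192


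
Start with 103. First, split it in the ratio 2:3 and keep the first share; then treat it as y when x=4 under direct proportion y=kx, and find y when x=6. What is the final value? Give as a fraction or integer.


Start with 103.
Step 1: Split 2:3, first share = 103 * 2/5 = 206/5
Step 2: Direct prop: k = (206/5)/4; new y = k*6 = 206/5*6/4 = 309/5
Final result = 309/5

309/5


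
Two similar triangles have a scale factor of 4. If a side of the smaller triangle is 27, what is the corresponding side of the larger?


Similar triangles have proportional sides
Scale factor = 4
Smaller side = 27
Corresponding larger side = 27 * 4
= 108

108


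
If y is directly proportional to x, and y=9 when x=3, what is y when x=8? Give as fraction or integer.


Direct proportion: y = kx
Find k: k = 9/3 = 3
Compute y at x=8: y = 3 * 8
y = 24

24


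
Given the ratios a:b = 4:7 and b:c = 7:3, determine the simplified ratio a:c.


Given a:b = 4:7 and b:c = 7:3
Make b consistent. Multiply first ratio by 7: a:b = 28:49
Multiply second ratio by 7: b:c = 49:21
Now b = 49 in both, so a:b:c = 28:49:21
Therefore a:c = 28:21
Simplify by GCD: a:c = 4:3

4:3


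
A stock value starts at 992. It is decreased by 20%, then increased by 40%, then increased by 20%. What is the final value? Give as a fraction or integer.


Start: 992
Step 1: decrease by 20% => multiply by 80/100
  992 * 80/100 = 3968/5
Step 2: increase by 40% => multiply by 140/100
  3968/5 * 140/100 = 27776/25
Step 3: increase by 20% => multiply by 120/100
  27776/25 * 120/100 = 166656/125
Final value = 166656/125

166656/125


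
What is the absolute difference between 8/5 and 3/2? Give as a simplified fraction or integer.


Simplify: 8/5 = 8/5 and 3/2 = 3/2
Find common denominator: LCD = 10
Convert: 16/10 and 15/10
Difference = |16 - 15|/10 = 1/10
Simplified = 1/10

1/10


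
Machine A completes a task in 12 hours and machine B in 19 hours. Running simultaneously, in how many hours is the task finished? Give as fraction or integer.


Rate of A = 1/12 job per hour
Rate of B = 1/19 job per hour
Combined rate = 1/12 + 1/19
Find common denominator: (19 + 12)/(12*19) = 31/228
Combined rate = 31/228 job per hour
Time together = 1 / (31/228) = 228/31 hours

228/31


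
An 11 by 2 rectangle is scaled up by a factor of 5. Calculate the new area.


Original dimensions: 11 x 2
Enlargement factor = 5
New width = 11 * 5 = 55
New height = 2 * 5 = 10
New area = 55 * 10 = 550

550


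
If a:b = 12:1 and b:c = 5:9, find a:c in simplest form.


Given a:b = 12:1 and b:c = 5:9
Make b consistent. Multiply first ratio by 5: a:b = 60:5
Multiply second ratio by 1: b:c = 5:9
Now b = 5 in both, so a:b:c = 60:5:9
Therefore a:c = 60:9
Simplify by GCD: a:c = 20:3

20:3


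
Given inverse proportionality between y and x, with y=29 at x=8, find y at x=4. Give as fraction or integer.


Inverse proportion: y = k/x
Find k: k = 8 * 29 = 232
Compute y at x=4: y = 232/4
y = 58

58


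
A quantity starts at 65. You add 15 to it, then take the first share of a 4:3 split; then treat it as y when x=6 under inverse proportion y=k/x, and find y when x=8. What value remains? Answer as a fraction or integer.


Start with 65.
Step 1: Add 15: 65+15=80; split 4:3 first = 80*4/7 = 320/7
Step 2: Inverse prop: k = (320/7)*6; new y = k/8 = 320/7*6/8 = 240/7
Final result = 240/7

240/7


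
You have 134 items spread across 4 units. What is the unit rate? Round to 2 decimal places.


Total items = 134
Number of units = 4
Unit rate = 134 / 4
= 33.50 items per unit

33.50


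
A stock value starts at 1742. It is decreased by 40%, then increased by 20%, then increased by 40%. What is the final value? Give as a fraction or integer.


Start: 1742
Step 1: decrease by 40% => multiply by 60/100
  1742 * 60/100 = 5226/5
Step 2: increase by 20% => multiply by 120/100
  5226/5 * 120/100 = 31356/25
Step 3: increase by 40% => multiply by 140/100
  31356/25 * 140/100 = 219492/125
Final value = 219492/125

219492/125


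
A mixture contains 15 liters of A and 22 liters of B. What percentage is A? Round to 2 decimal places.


Volume of A = 15 L
Volume of B = 22 L
Total volume = 15 + 22 = 37 L
Percentage of A = (15/37) * 100
= 40.54%

40.54


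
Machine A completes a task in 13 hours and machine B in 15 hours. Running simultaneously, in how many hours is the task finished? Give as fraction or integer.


Rate of A = 1/13 job per hour
Rate of B = 1/15 job per hour
Combined rate = 1/13 + 1/15
Find common denominator: (15 + 13)/(13*15) = 28/195
Combined rate = 28/195 job per hour
Time together = 1 / (28/195) = 195/28 hours

195/28


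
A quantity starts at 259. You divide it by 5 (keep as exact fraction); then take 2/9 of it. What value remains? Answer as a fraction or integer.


Start with 259.
Step 1: Divide by 5: 259 / 5 = 259/5
Step 2: Take 2/9: 259/5 * 2/9 = 518/45
Final result = 518/45

518/45


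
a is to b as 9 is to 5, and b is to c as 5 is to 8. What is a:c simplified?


Given a:b = 9:5 and b:c = 5:8
Make b consistent. Multiply first ratio by 5: a:b = 45:25
Multiply second ratio by 5: b:c = 25:40
Now b = 25 in both, so a:b:c = 45:25:40
Therefore a:c = 45:40
Simplify by GCD: a:c = 9:8

9:8


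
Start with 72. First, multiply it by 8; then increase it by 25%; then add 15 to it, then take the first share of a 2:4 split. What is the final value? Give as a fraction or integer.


Start with 72.
Step 1: Multiply by 8: 72 * 8 = 576
Step 2: Increase by 25%: 576 * 125/100 = 720
Step 3: Add 15: 720+15=735; split 2:4 first = 735*2/6 = 245
Final result = 245

245


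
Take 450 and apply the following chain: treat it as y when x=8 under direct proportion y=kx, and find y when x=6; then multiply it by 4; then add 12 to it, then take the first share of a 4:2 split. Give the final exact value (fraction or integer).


Start with 450.
Step 1: Direct prop: k = (450)/8; new y = k*6 = 450*6/8 = 675/2
Step 2: Multiply by 4: 675/2 * 4 = 1350
Step 3: Add 12: 1350+12=1362; split 4:2 first = 1362*4/6 = 908
Final result = 908

908


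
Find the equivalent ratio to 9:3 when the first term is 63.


Original ratio: 9:3
First term target: 63
Scale factor = 63 / 9 = 7
Multiply second term: 3 * 7 = 21
Equivalent ratio = 63:21

63:21


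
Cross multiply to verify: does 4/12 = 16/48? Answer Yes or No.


Cross multiply to check 4/12 = 16/48
Left cross product: 4 * 48 = 192
Right cross product: 12 * 16 = 192
192 = 192
Equal, so proportions match => Yes

Yes


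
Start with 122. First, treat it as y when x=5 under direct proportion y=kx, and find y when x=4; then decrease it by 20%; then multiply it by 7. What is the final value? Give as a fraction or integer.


Start with 122.
Step 1: Direct prop: k = (122)/5; new y = k*4 = 122*4/5 = 488/5
Step 2: Decrease by 20%: 488/5 * 80/100 = 1952/25
Step 3: Multiply by 7: 1952/25 * 7 = 13664/25
Final result = 13664/25

13664/25


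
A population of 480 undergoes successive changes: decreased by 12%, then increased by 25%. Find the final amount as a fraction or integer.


Start: 480
Step 1: decrease by 12% => multiply by 88/100
  480 * 88/100 = 2112/5
Step 2: increase by 25% => multiply by 125/100
  2112/5 * 125/100 = 528
Final value = 528

528


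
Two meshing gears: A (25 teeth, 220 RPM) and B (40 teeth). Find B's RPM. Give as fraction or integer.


Gear ratio: teeth_A * RPM_A = teeth_B * RPM_B
25 * 220 = 40 * RPM_B
5500 = 40 * RPM_B
RPM_B = 5500 / 40
RPM_B = 275/2

275/2


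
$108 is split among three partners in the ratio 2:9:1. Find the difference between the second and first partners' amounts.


Total parts = 2 + 9 + 1 = 12
Value per part = 108 / 12 = 9
Shares: 2*9=18, 9*9=81, 1*9=9
Second share = 81, first share = 18
Difference = |81 - 18| = 63

63


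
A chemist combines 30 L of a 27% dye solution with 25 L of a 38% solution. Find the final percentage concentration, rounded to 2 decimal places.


Solute in mixture 1 = 27% of 30 L = 30*27/100 = 81/10 L
Solute in mixture 2 = 38% of 25 L = 25*38/100 = 19/2 L
Total solute = 81/10 + 19/2 = 88/5 L
Total volume = 30 + 25 = 55 L
Final concentration = 88/5/55 * 100 = 32.00%

32.00


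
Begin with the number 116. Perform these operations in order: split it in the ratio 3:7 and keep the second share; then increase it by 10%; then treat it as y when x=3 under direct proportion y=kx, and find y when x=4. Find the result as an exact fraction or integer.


Start with 116.
Step 1: Split 3:7, second share = 116 * 7/10 = 406/5
Step 2: Increase by 10%: 406/5 * 110/100 = 2233/25
Step 3: Direct prop: k = (2233/25)/3; new y = k*4 = 2233/25*4/3 = 8932/75
Final result = 8932/75

8932/75


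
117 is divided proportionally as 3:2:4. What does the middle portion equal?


Ratio = 3:2:4
Total parts = 3 + 2 + 4 = 9
Value per part = 117 / 9 = 13
First share = 3 * 13 = 39
Middle share = 2 * 13 = 26
Third share = 4 * 13 = 52

26


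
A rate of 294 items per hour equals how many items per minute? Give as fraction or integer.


Converting from per hour to per minute
Rate = 294 items per hour
Divide by 60: 294/60
= 49/10 items per minute

49/10


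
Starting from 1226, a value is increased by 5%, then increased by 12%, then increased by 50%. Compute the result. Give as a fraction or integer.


Start: 1226
Step 1: increase by 5% => multiply by 105/100
  1226 * 105/100 = 12873/10
Step 2: increase by 12% => multiply by 112/100
  12873/10 * 112/100 = 180222/125
Step 3: increase by 50% => multiply by 150/100
  180222/125 * 150/100 = 270333/125
Final value = 270333/125

270333/125


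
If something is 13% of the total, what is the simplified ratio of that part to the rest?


Part = 13%, Remainder = 87%
Ratio = 13:87
GCD(13, 87) = 1
Simplify: 13:87 = 13:87

13:87


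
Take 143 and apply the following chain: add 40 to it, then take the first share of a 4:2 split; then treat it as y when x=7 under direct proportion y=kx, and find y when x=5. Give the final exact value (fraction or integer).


Start with 143.
Step 1: Add 40: 143+40=183; split 4:2 first = 183*4/6 = 122
Step 2: Direct prop: k = (122)/7; new y = k*5 = 122*5/7 = 610/7
Final result = 610/7

610/7


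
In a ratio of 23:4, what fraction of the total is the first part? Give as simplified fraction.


Total parts = 23 + 4 = 27
First part fraction = 23/27
Simplify: 23/27 = 23/27

23/27


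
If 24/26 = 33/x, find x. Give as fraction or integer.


Setting up: 24/26 = 33/x
Cross multiply: 24 * x = 26 * 33
24x = 858
x = 858/24
x = 143/4

143/4


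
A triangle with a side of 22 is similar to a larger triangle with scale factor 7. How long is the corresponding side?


Similar triangles have proportional sides
Scale factor = 7
Smaller side = 22
Corresponding larger side = 22 * 7
= 154

154


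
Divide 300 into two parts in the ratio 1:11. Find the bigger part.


Total parts = 1 + 11 = 12
Value per part = 300 / 12 = 25
First share = 1 * 25 = 25
Second share = 11 * 25 = 275
Larger share = 275

275


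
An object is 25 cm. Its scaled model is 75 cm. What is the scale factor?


Original length = 25 cm
Scaled length = 75 cm
Scale factor = 75 / 25
= 3

3


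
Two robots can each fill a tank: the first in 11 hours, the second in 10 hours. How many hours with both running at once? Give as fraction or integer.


Rate of A = 1/11 job per hour
Rate of B = 1/10 job per hour
Combined rate = 1/11 + 1/10
Find common denominator: (10 + 11)/(11*10) = 21/110
Combined rate = 21/110 job per hour
Time together = 1 / (21/110) = 110/21 hours

110/21


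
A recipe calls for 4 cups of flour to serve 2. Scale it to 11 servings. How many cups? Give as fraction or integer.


Original: 4 cups for 2 servings
Target servings = 11
Scaling factor = 11/2
New amount = 4 * 11/2
= 44/2
= 22 cups

22


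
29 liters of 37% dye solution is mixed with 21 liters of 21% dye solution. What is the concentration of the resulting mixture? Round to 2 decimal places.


Solute in mixture 1 = 37% of 29 L = 29*37/100 = 1073/100 L
Solute in mixture 2 = 21% of 21 L = 21*21/100 = 441/100 L
Total solute = 1073/100 + 441/100 = 757/50 L
Total volume = 29 + 21 = 50 L
Final concentration = 757/50/50 * 100 = 30.28%

30.28


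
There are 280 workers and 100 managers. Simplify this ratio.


Find GCD(280, 100)
GCD = 20
Divide both by 20: 280/20 = 14, 100/20 = 5
Simplified ratio = 14:5

14:5


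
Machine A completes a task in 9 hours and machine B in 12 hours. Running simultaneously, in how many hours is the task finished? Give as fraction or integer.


Rate of A = 1/9 job per hour
Rate of B = 1/12 job per hour
Combined rate = 1/9 + 1/12
Find common denominator: (12 + 9)/(9*12) = 21/108
Combined rate = 7/36 job per hour
Time together = 1 / (7/36) = 36/7 hours

36/7


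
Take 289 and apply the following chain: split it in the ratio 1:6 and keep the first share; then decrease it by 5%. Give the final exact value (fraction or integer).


Start with 289.
Step 1: Split 1:6, first share = 289 * 1/7 = 289/7
Step 2: Decrease by 5%: 289/7 * 95/100 = 5491/140
Final result = 5491/140

5491/140


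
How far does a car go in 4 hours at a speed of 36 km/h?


Using distance = speed * time
Speed = 36 km/h
Time = 4 hours
Distance = 36 * 4
= 144 km

144


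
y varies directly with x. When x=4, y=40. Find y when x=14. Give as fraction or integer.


Direct proportion: y = kx
Find k: k = 40/4 = 10
Compute y at x=14: y = 10 * 14
y = 140

140


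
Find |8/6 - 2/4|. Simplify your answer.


Simplify: 8/6 = 4/3 and 2/4 = 1/2
Find common denominator: LCD = 6
Convert: 8/6 and 3/6
Difference = |8 - 3|/6 = 5/6
Simplified = 5/6

5/6


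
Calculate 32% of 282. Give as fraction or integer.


Compute 32% of 282
Convert percentage: 32% = 32/100
Multiply: 282 * 32/100
= 9024/100
= 2256/25

2256/25


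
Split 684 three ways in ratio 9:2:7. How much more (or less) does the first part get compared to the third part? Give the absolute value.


Total parts = 9 + 2 + 7 = 18
Value per part = 684 / 18 = 38
Shares: 9*38=342, 2*38=76, 7*38=266
First share = 342, third share = 266
Difference = |342 - 266| = 76

76


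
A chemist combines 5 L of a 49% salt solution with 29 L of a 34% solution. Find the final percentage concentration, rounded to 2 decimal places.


Solute in mixture 1 = 49% of 5 L = 5*49/100 = 49/20 L
Solute in mixture 2 = 34% of 29 L = 29*34/100 = 493/50 L
Total solute = 49/20 + 493/50 = 1231/100 L
Total volume = 5 + 29 = 34 L
Final concentration = 1231/100/34 * 100 = 36.21%

36.21


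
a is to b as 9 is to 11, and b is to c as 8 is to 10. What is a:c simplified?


Given a:b = 9:11 and b:c = 8:10
Make b consistent. Multiply first ratio by 8: a:b = 72:88
Multiply second ratio by 11: b:c = 88:110
Now b = 88 in both, so a:b:c = 72:88:110
Therefore a:c = 72:110
Simplify by GCD: a:c = 36:55

36:55


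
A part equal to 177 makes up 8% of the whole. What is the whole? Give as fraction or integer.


Given: 177 is 8% of the whole
Set up: 177 = 8/100 * whole
whole = 177 * 100 / 8
whole = 17700 / 8
whole = 4425/2

4425/2


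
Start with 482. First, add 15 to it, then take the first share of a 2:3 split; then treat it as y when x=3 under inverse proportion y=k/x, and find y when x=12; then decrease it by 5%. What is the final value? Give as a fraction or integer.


Start with 482.
Step 1: Add 15: 482+15=497; split 2:3 first = 497*2/5 = 994/5
Step 2: Inverse prop: k = (994/5)*3; new y = k/12 = 994/5*3/12 = 497/10
Step 3: Decrease by 5%: 497/10 * 95/100 = 9443/200
Final result = 9443/200

9443/200


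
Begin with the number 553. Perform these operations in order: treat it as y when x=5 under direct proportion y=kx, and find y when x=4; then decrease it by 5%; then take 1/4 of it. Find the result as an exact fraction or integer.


Start with 553.
Step 1: Direct prop: k = (553)/5; new y = k*4 = 553*4/5 = 2212/5
Step 2: Decrease by 5%: 2212/5 * 95/100 = 10507/25
Step 3: Take 1/4: 10507/25 * 1/4 = 10507/100
Final result = 10507/100

10507/100


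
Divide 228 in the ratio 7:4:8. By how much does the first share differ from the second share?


Total parts = 7 + 4 + 8 = 19
Value per part = 228 / 19 = 12
Shares: 7*12=84, 4*12=48, 8*12=96
First share = 84, second share = 48
Difference = |84 - 48| = 36

36


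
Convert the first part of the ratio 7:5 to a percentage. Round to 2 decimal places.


Total parts = 7 + 5 = 12
First part fraction = 7/12
Percentage = (7/12) * 100
= 0.583333 * 100
= 58.33%

58.33


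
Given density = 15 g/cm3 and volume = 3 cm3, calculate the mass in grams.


Using mass = density * volume
Density = 15 g/cm3
Volume = 3 cm3
Mass = 15 * 3
= 45 g

45


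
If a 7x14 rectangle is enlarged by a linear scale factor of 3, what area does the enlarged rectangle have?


Original dimensions: 7 x 14
Enlargement factor = 3
New width = 7 * 3 = 21
New height = 14 * 3 = 42
New area = 21 * 42 = 882

882


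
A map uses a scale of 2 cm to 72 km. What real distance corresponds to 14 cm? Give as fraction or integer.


Map scale: 2 cm = 72 km
Measured distance on map = 14 cm
Set up proportion: 14 * 72 / 2
= 1008 / 2
= 504 km

504


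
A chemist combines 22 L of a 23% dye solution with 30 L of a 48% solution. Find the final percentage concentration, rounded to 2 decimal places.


Solute in mixture 1 = 23% of 22 L = 22*23/100 = 253/50 L
Solute in mixture 2 = 48% of 30 L = 30*48/100 = 72/5 L
Total solute = 253/50 + 72/5 = 973/50 L
Total volume = 22 + 30 = 52 L
Final concentration = 973/50/52 * 100 = 37.42%

37.42


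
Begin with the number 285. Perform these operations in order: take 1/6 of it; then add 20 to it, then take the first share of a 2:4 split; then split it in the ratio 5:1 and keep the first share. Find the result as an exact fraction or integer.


Start with 285.
Step 1: Take 1/6: 285 * 1/6 = 95/2
Step 2: Add 20: 95/2+20=135/2; split 2:4 first = 135/2*2/6 = 45/2
Step 3: Split 5:1, first share = 45/2 * 5/6 = 75/4
Final result = 75/4

75/4


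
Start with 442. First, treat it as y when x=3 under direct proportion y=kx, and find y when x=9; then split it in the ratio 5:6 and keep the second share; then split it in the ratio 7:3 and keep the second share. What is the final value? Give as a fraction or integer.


Start with 442.
Step 1: Direct prop: k = (442)/3; new y = k*9 = 442*9/3 = 1326
Step 2: Split 5:6, second share = 1326 * 6/11 = 7956/11
Step 3: Split 7:3, second share = 7956/11 * 3/10 = 11934/55
Final result = 11934/55

11934/55


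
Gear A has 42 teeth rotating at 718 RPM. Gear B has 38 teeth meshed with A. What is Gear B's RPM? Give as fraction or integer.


Gear ratio: teeth_A * RPM_A = teeth_B * RPM_B
42 * 718 = 38 * RPM_B
30156 = 38 * RPM_B
RPM_B = 30156 / 38
RPM_B = 15078/19

15078/19


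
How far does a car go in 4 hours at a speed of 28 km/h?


Using distance = speed * time
Speed = 28 km/h
Time = 4 hours
Distance = 28 * 4
= 112 km

112


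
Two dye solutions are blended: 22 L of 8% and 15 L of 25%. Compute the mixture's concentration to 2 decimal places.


Solute in mixture 1 = 8% of 22 L = 22*8/100 = 44/25 L
Solute in mixture 2 = 25% of 15 L = 15*25/100 = 15/4 L
Total solute = 44/25 + 15/4 = 551/100 L
Total volume = 22 + 15 = 37 L
Final concentration = 551/100/37 * 100 = 14.89%

14.89


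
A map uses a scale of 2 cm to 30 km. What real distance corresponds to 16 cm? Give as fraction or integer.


Map scale: 2 cm = 30 km
Measured distance on map = 16 cm
Set up proportion: 16 * 30 / 2
= 480 / 2
= 240 km

240


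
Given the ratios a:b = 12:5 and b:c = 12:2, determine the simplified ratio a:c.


Given a:b = 12:5 and b:c = 12:2
Make b consistent. Multiply first ratio by 12: a:b = 144:60
Multiply second ratio by 5: b:c = 60:10
Now b = 60 in both, so a:b:c = 144:60:10
Therefore a:c = 144:10
Simplify by GCD: a:c = 72:5

72:5


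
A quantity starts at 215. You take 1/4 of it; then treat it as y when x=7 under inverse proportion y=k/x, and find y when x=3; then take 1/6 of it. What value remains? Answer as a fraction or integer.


Start with 215.
Step 1: Take 1/4: 215 * 1/4 = 215/4
Step 2: Inverse prop: k = (215/4)*7; new y = k/3 = 215/4*7/3 = 1505/12
Step 3: Take 1/6: 1505/12 * 1/6 = 1505/72
Final result = 1505/72

1505/72


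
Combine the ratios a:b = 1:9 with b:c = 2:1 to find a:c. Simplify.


Given a:b = 1:9 and b:c = 2:1
Make b consistent. Multiply first ratio by 2: a:b = 2:18
Multiply second ratio by 9: b:c = 18:9
Now b = 18 in both, so a:b:c = 2:18:9
Therefore a:c = 2:9
Simplify by GCD: a:c = 2:9

2:9


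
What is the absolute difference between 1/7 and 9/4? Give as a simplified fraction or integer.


Simplify: 1/7 = 1/7 and 9/4 = 9/4
Find common denominator: LCD = 28
Convert: 4/28 and 63/28
Difference = |4 - 63|/28 = 59/28
Simplified = 59/28

59/28


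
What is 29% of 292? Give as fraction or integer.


Compute 29% of 292
Convert percentage: 29% = 29/100
Multiply: 292 * 29/100
= 8468/100
= 2117/25

2117/25


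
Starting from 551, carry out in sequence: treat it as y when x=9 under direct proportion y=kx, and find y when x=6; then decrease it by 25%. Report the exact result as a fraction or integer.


Start with 551.
Step 1: Direct prop: k = (551)/9; new y = k*6 = 551*6/9 = 1102/3
Step 2: Decrease by 25%: 1102/3 * 75/100 = 551/2
Final result = 551/2

551/2


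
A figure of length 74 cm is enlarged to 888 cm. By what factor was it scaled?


Original length = 74 cm
Scaled length = 888 cm
Scale factor = 888 / 74
= 12

12


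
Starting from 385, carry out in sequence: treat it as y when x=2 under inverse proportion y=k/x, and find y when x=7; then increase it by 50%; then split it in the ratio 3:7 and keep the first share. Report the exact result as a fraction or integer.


Start with 385.
Step 1: Inverse prop: k = (385)*2; new y = k/7 = 385*2/7 = 110
Step 2: Increase by 50%: 110 * 150/100 = 165
Step 3: Split 3:7, first share = 165 * 3/10 = 99/2
Final result = 99/2

99/2


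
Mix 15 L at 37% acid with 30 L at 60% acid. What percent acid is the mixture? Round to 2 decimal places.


Solute in mixture 1 = 37% of 15 L = 15*37/100 = 111/20 L
Solute in mixture 2 = 60% of 30 L = 30*60/100 = 18 L
Total solute = 111/20 + 18 = 471/20 L
Total volume = 15 + 30 = 45 L
Final concentration = 471/20/45 * 100 = 52.33%

52.33


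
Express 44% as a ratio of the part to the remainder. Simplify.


Part = 44%, Remainder = 56%
Ratio = 44:56
GCD(44, 56) = 4
Simplify: 11:14 = 11:14

11:14


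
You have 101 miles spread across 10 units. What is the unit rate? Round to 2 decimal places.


Total miles = 101
Number of units = 10
Unit rate = 101 / 10
= 10.10 miles per unit

10.10


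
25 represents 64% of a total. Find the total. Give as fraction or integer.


Given: 25 is 64% of the whole
Set up: 25 = 64/100 * whole
whole = 25 * 100 / 64
whole = 2500 / 64
whole = 625/16

625/16


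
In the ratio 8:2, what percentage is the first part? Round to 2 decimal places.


Total parts = 8 + 2 = 10
First part fraction = 8/10
Percentage = (8/10) * 100
= 0.8 * 100
= 80.00%

80.00


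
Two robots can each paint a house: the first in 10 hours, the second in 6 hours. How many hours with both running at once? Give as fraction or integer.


Rate of A = 1/10 job per hour
Rate of B = 1/6 job per hour
Combined rate = 1/10 + 1/6
Find common denominator: (6 + 10)/(10*6) = 16/60
Combined rate = 4/15 job per hour
Time together = 1 / (4/15) = 15/4 hours

15/4


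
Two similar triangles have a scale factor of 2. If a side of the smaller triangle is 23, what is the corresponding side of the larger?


Similar triangles have proportional sides
Scale factor = 2
Smaller side = 23
Corresponding larger side = 23 * 2
= 46

46


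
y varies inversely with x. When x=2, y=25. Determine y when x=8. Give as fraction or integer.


Inverse proportion: y = k/x
Find k: k = 2 * 25 = 50
Compute y at x=8: y = 50/8
y = 25/4

25/4


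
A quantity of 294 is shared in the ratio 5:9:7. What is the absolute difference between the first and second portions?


Total parts = 5 + 9 + 7 = 21
Value per part = 294 / 21 = 14
Shares: 5*14=70, 9*14=126, 7*14=98
First share = 70, second share = 126
Difference = |70 - 126| = 56

56


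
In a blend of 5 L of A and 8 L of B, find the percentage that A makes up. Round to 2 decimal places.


Volume of A = 5 L
Volume of B = 8 L
Total volume = 5 + 8 = 13 L
Percentage of A = (5/13) * 100
= 38.46%

38.46


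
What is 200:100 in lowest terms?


Find GCD(200, 100)
GCD = 100
Divide both by 100: 200/100 = 2, 100/100 = 1
Simplified ratio = 2:1

2:1


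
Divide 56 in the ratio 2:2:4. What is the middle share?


Ratio = 2:2:4
Total parts = 2 + 2 + 4 = 8
Value per part = 56 / 8 = 7
First share = 2 * 7 = 14
Middle share = 2 * 7 = 14
Third share = 4 * 7 = 28

14


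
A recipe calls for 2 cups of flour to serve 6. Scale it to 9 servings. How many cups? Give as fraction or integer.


Original: 2 cups for 6 servings
Target servings = 9
Scaling factor = 9/6
New amount = 2 * 9/6
= 18/6
= 3 cups

3


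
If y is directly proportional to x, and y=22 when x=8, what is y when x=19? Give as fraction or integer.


Direct proportion: y = kx
Find k: k = 22/8 = 11/4
Compute y at x=19: y = 11/4 * 19
y = 209/4

209/4


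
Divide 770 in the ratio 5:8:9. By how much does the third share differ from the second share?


Total parts = 5 + 8 + 9 = 22
Value per part = 770 / 22 = 35
Shares: 5*35=175, 8*35=280, 9*35=315
Third share = 315, second share = 280
Difference = |315 - 280| = 35

35


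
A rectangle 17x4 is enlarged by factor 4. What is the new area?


Original dimensions: 17 x 4
Enlargement factor = 4
New width = 17 * 4 = 68
New height = 4 * 4 = 16
New area = 68 * 16 = 1088

1088


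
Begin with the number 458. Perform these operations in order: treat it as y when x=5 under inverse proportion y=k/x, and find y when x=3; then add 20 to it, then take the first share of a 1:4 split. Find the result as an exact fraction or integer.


Start with 458.
Step 1: Inverse prop: k = (458)*5; new y = k/3 = 458*5/3 = 2290/3
Step 2: Add 20: 2290/3+20=2350/3; split 1:4 first = 2350/3*1/5 = 470/3
Final result = 470/3

470/3


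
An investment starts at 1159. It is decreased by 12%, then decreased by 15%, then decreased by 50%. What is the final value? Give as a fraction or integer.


Start: 1159
Step 1: decrease by 12% => multiply by 88/100
  1159 * 88/100 = 25498/25
Step 2: decrease by 15% => multiply by 85/100
  25498/25 * 85/100 = 216733/250
Step 3: decrease by 50% => multiply by 50/100
  216733/250 * 50/100 = 216733/500
Final value = 216733/500

216733/500


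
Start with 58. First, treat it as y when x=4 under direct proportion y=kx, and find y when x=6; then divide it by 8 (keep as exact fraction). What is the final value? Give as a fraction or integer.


Start with 58.
Step 1: Direct prop: k = (58)/4; new y = k*6 = 58*6/4 = 87
Step 2: Divide by 8: 87 / 8 = 87/8
Final result = 87/8

87/8


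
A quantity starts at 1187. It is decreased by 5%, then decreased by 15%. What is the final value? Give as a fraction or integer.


Start: 1187
Step 1: decrease by 5% => multiply by 95/100
  1187 * 95/100 = 22553/20
Step 2: decrease by 15% => multiply by 85/100
  22553/20 * 85/100 = 383401/400
Final value = 383401/400

383401/400


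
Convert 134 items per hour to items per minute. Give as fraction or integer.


Converting from per hour to per minute
Rate = 134 items per hour
Divide by 60: 134/60
= 67/30 items per minute

67/30


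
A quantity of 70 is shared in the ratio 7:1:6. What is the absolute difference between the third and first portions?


Total parts = 7 + 1 + 6 = 14
Value per part = 70 / 14 = 5
Shares: 7*5=35, 1*5=5, 6*5=30
Third share = 30, first share = 35
Difference = |30 - 35| = 5

5


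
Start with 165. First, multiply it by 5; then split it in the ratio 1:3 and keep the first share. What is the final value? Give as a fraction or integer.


Start with 165.
Step 1: Multiply by 5: 165 * 5 = 825
Step 2: Split 1:3, first share = 825 * 1/4 = 825/4
Final result = 825/4

825/4


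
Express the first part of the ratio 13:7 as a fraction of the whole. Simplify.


Total parts = 13 + 7 = 20
First part fraction = 13/20
Simplify: 13/20 = 13/20

13/20


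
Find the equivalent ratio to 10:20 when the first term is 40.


Original ratio: 10:20
First term target: 40
Scale factor = 40 / 10 = 4
Multiply second term: 20 * 4 = 80
Equivalent ratio = 40:80

40:80


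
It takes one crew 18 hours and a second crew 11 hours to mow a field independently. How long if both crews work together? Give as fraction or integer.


Rate of A = 1/18 job per hour
Rate of B = 1/11 job per hour
Combined rate = 1/18 + 1/11
Find common denominator: (11 + 18)/(18*11) = 29/198
Combined rate = 29/198 job per hour
Time together = 1 / (29/198) = 198/29 hours

198/29


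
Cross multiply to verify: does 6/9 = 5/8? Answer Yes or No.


Cross multiply to check 6/9 = 5/8
Left cross product: 6 * 8 = 48
Right cross product: 9 * 5 = 45
48 != 45
Not equal, so proportions differ => No

No


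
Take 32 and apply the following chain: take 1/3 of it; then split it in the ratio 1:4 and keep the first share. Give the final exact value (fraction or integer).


Start with 32.
Step 1: Take 1/3: 32 * 1/3 = 32/3
Step 2: Split 1:4, first share = 32/3 * 1/5 = 32/15
Final result = 32/15

32/15


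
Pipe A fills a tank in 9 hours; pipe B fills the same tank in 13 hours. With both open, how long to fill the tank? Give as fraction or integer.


Rate of A = 1/9 job per hour
Rate of B = 1/13 job per hour
Combined rate = 1/9 + 1/13
Find common denominator: (13 + 9)/(9*13) = 22/117
Combined rate = 22/117 job per hour
Time together = 1 / (22/117) = 117/22 hours

117/22


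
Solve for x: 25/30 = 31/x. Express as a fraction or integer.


Setting up: 25/30 = 31/x
Cross multiply: 25 * x = 30 * 31
25x = 930
x = 930/25
x = 186/5

186/5


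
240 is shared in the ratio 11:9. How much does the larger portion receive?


Total parts = 11 + 9 = 20
Value per part = 240 / 20 = 12
First share = 11 * 12 = 132
Second share = 9 * 12 = 108
Larger share = 132

132


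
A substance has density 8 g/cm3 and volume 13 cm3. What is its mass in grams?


Using mass = density * volume
Density = 8 g/cm3
Volume = 13 cm3
Mass = 8 * 13
= 104 g

104


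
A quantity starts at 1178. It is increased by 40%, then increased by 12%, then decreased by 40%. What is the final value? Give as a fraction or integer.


Start: 1178
Step 1: increase by 40% => multiply by 140/100
  1178 * 140/100 = 8246/5
Step 2: increase by 12% => multiply by 112/100
  8246/5 * 112/100 = 230888/125
Step 3: decrease by 40% => multiply by 60/100
  230888/125 * 60/100 = 692664/625
Final value = 692664/625

692664/625


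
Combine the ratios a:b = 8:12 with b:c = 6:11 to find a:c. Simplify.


Given a:b = 8:12 and b:c = 6:11
Make b consistent. Multiply first ratio by 6: a:b = 48:72
Multiply second ratio by 12: b:c = 72:132
Now b = 72 in both, so a:b:c = 48:72:132
Therefore a:c = 48:132
Simplify by GCD: a:c = 4:11

4:11


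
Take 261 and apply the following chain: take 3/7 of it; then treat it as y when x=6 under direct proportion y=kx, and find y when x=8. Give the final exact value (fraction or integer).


Start with 261.
Step 1: Take 3/7: 261 * 3/7 = 783/7
Step 2: Direct prop: k = (783/7)/6; new y = k*8 = 783/7*8/6 = 1044/7
Final result = 1044/7

1044/7


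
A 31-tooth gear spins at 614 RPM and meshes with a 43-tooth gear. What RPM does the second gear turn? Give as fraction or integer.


Gear ratio: teeth_A * RPM_A = teeth_B * RPM_B
31 * 614 = 43 * RPM_B
19034 = 43 * RPM_B
RPM_B = 19034 / 43
RPM_B = 19034/43

19034/43


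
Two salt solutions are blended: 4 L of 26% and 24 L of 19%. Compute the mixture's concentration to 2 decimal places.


Solute in mixture 1 = 26% of 4 L = 4*26/100 = 26/25 L
Solute in mixture 2 = 19% of 24 L = 24*19/100 = 114/25 L
Total solute = 26/25 + 114/25 = 28/5 L
Total volume = 4 + 24 = 28 L
Final concentration = 28/5/28 * 100 = 20.00%

20.00


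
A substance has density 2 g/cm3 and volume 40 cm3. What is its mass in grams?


Using mass = density * volume
Density = 2 g/cm3
Volume = 40 cm3
Mass = 2 * 40
= 80 g

80


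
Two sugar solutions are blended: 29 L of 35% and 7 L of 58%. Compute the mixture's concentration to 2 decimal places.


Solute in mixture 1 = 35% of 29 L = 29*35/100 = 203/20 L
Solute in mixture 2 = 58% of 7 L = 7*58/100 = 203/50 L
Total solute = 203/20 + 203/50 = 1421/100 L
Total volume = 29 + 7 = 36 L
Final concentration = 1421/100/36 * 100 = 39.47%

39.47


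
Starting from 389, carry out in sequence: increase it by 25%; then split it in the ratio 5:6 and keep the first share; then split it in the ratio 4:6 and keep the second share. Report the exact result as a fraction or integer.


Start with 389.
Step 1: Increase by 25%: 389 * 125/100 = 1945/4
Step 2: Split 5:6, first share = 1945/4 * 5/11 = 9725/44
Step 3: Split 4:6, second share = 9725/44 * 6/10 = 5835/44
Final result = 5835/44

5835/44


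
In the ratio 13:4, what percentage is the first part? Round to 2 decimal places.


Total parts = 13 + 4 = 17
First part fraction = 13/17
Percentage = (13/17) * 100
= 0.764706 * 100
= 76.47%

76.47


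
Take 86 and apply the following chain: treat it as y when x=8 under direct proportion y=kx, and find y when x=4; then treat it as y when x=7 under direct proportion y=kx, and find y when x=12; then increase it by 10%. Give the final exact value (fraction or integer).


Start with 86.
Step 1: Direct prop: k = (86)/8; new y = k*4 = 86*4/8 = 43
Step 2: Direct prop: k = (43)/7; new y = k*12 = 43*12/7 = 516/7
Step 3: Increase by 10%: 516/7 * 110/100 = 2838/35
Final result = 2838/35

2838/35


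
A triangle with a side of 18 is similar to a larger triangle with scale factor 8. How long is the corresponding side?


Similar triangles have proportional sides
Scale factor = 8
Smaller side = 18
Corresponding larger side = 18 * 8
= 144

144


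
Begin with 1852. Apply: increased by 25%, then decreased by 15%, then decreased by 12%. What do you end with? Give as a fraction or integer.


Start: 1852
Step 1: increase by 25% => multiply by 125/100
  1852 * 125/100 = 2315
Step 2: decrease by 15% => multiply by 85/100
  2315 * 85/100 = 7871/4
Step 3: decrease by 12% => multiply by 88/100
  7871/4 * 88/100 = 86581/50
Final value = 86581/50

86581/50


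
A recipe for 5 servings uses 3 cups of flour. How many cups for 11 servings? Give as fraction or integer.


Original: 3 cups for 5 servings
Target servings = 11
Scaling factor = 11/5
New amount = 3 * 11/5
= 33/5
= 33/5 cups

33/5


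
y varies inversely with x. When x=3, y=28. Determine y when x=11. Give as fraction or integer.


Inverse proportion: y = k/x
Find k: k = 3 * 28 = 84
Compute y at x=11: y = 84/11
y = 84/11

84/11


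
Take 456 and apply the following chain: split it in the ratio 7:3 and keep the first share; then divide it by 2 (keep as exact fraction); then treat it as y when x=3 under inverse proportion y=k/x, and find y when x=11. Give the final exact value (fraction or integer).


Start with 456.
Step 1: Split 7:3, first share = 456 * 7/10 = 1596/5
Step 2: Divide by 2: 1596/5 / 2 = 798/5
Step 3: Inverse prop: k = (798/5)*3; new y = k/11 = 798/5*3/11 = 2394/55
Final result = 2394/55

2394/55


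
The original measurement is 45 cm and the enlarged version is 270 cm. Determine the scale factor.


Original length = 45 cm
Scaled length = 270 cm
Scale factor = 270 / 45
= 6

6


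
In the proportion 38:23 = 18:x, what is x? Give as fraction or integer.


Setting up: 38/23 = 18/x
Cross multiply: 38 * x = 23 * 18
38x = 414
x = 414/38
x = 207/19

207/19


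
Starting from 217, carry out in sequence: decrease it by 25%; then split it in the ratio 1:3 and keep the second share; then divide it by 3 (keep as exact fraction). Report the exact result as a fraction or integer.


Start with 217.
Step 1: Decrease by 25%: 217 * 75/100 = 651/4
Step 2: Split 1:3, second share = 651/4 * 3/4 = 1953/16
Step 3: Divide by 3: 1953/16 / 3 = 651/16
Final result = 651/16

651/16


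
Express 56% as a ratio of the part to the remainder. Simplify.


Part = 56%, Remainder = 44%
Ratio = 56:44
GCD(56, 44) = 4
Simplify: 14:11 = 14:11

14:11


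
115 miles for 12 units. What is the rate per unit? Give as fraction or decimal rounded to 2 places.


Total miles = 115
Number of units = 12
Unit rate = 115 / 12
= 9.58 miles per unit

9.58


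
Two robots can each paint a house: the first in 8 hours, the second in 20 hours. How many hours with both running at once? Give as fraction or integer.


Rate of A = 1/8 job per hour
Rate of B = 1/20 job per hour
Combined rate = 1/8 + 1/20
Find common denominator: (20 + 8)/(8*20) = 28/160
Combined rate = 7/40 job per hour
Time together = 1 / (7/40) = 40/7 hours

40/7


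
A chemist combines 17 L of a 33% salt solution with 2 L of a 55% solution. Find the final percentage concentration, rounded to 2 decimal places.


Solute in mixture 1 = 33% of 17 L = 17*33/100 = 561/100 L
Solute in mixture 2 = 55% of 2 L = 2*55/100 = 11/10 L
Total solute = 561/100 + 11/10 = 671/100 L
Total volume = 17 + 2 = 19 L
Final concentration = 671/100/19 * 100 = 35.32%

35.32


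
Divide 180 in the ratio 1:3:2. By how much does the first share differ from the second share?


Total parts = 1 + 3 + 2 = 6
Value per part = 180 / 6 = 30
Shares: 1*30=30, 3*30=90, 2*30=60
First share = 30, second share = 90
Difference = |30 - 90| = 60

60


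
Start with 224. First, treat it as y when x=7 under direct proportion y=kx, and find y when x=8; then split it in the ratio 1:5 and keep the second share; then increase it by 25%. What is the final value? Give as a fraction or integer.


Start with 224.
Step 1: Direct prop: k = (224)/7; new y = k*8 = 224*8/7 = 256
Step 2: Split 1:5, second share = 256 * 5/6 = 640/3
Step 3: Increase by 25%: 640/3 * 125/100 = 800/3
Final result = 800/3

800/3


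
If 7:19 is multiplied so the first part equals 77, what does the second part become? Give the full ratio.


Original ratio: 7:19
First term target: 77
Scale factor = 77 / 7 = 11
Multiply second term: 19 * 11 = 209
Equivalent ratio = 77:209

77:209


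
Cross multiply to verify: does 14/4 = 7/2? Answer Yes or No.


Cross multiply to check 14/4 = 7/2
Left cross product: 14 * 2 = 28
Right cross product: 4 * 7 = 28
28 = 28
Equal, so proportions match => Yes

Yes


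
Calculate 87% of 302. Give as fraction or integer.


Compute 87% of 302
Convert percentage: 87% = 87/100
Multiply: 302 * 87/100
= 26274/100
= 13137/50

13137/50


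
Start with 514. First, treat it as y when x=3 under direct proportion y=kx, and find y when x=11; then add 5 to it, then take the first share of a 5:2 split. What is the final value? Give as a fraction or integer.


Start with 514.
Step 1: Direct prop: k = (514)/3; new y = k*11 = 514*11/3 = 5654/3
Step 2: Add 5: 5654/3+5=5669/3; split 5:2 first = 5669/3*5/7 = 28345/21
Final result = 28345/21

28345/21
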